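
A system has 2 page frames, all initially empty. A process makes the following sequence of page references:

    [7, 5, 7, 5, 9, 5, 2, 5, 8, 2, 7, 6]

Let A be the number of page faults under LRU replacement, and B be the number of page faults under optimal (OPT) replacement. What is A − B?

Under LRU: F F . . F . F . F F F F → 8 faults.
Under OPT: F F . . F . F . F . F F → 7 faults.
A − B = 8 − 7 = 1.

1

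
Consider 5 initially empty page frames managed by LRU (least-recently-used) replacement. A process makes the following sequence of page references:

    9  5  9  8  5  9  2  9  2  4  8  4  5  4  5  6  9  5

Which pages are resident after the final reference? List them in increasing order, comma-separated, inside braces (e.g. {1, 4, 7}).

{4, 5, 6, 8, 9}

9 → miss, frames {9}
5 → miss, frames {9,5}
9 → hit
8 → miss, frames {5,9,8}
5 → hit
9 → hit
2 → miss, frames {8,5,9,2}
9 → hit
2 → hit
4 → miss, frames {8,5,9,2,4}
8 → hit
4 → hit
5 → hit
4 → hit
5 → hit
6 → miss, evict 9, frames {2,8,4,5,6}
9 → miss, evict 2, frames {8,4,5,6,9}
5 → hit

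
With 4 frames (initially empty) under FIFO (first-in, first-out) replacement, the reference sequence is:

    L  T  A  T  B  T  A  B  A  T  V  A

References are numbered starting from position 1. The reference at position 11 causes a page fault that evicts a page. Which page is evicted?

L

pos 1: L -> fault, frames {L}
pos 2: T -> fault, frames {L,T}
pos 3: A -> fault, frames {L,T,A}
pos 4: T -> hit
pos 5: B -> fault, frames {L,T,A,B}
pos 6: T -> hit
pos 7: A -> hit
pos 8: B -> hit
pos 9: A -> hit
pos 10: T -> hit
pos 11: V -> fault, evict L, frames {T,A,B,V}
At position 11, page L is evicted.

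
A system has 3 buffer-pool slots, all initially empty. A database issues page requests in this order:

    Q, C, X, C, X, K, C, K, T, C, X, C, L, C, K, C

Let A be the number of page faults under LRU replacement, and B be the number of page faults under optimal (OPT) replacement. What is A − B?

1

Under LRU: F F F . . F . . F . F . F . F . → 8 faults.
Under OPT: F F F . . F . . F . . . F . F . → 7 faults.
A − B = 8 − 7 = 1.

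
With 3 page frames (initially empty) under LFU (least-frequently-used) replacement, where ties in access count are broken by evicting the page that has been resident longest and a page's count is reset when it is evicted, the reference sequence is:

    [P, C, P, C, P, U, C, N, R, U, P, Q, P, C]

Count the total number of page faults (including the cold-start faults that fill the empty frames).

7

P -> miss, frames (P)
C -> miss, frames (P C)
P -> hit
C -> hit
P -> hit
U -> miss, frames (P C U)
C -> hit
N -> miss, evict U, frames (P C N)
R -> miss, evict N, frames (P C R)
U -> miss, evict R, frames (P C U)
P -> hit
Q -> miss, evict U, frames (P C Q)
P -> hit
C -> hit
Page faults: 7.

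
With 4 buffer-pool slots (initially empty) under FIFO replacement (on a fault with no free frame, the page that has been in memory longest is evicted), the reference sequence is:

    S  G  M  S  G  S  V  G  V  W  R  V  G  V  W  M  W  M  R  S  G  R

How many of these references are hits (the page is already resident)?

13

S: miss, frames {S}
G: miss, frames {S,G}
M: miss, frames {S,G,M}
S: hit
G: hit
S: hit
V: miss, frames {S,G,M,V}
G: hit
V: hit
W: miss, evict S, frames {G,M,V,W}
R: miss, evict G, frames {M,V,W,R}
V: hit
G: miss, evict M, frames {V,W,R,G}
V: hit
W: hit
M: miss, evict V, frames {W,R,G,M}
W: hit
M: hit
R: hit
S: miss, evict W, frames {R,G,M,S}
G: hit
R: hit
Hits: 13.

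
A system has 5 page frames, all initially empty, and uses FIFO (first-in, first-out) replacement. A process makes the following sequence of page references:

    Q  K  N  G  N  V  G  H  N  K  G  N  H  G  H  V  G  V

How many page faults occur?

Q: fault, frames (Q)
K: fault, frames (Q K)
N: fault, frames (Q K N)
G: fault, frames (Q K N G)
N: hit
V: fault, frames (Q K N G V)
G: hit
H: fault, evict Q, frames (K N G V H)
N: hit
K: hit
G: hit
N: hit
H: hit
G: hit
H: hit
V: hit
G: hit
V: hit
Page faults: 6.

6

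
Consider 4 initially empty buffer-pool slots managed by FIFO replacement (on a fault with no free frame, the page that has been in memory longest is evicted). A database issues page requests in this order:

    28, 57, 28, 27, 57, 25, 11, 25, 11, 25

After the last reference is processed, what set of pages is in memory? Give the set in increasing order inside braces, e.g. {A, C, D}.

28: miss, frames {28}
57: miss, frames {28,57}
28: hit
27: miss, frames {28,57,27}
57: hit
25: miss, frames {28,57,27,25}
11: miss, evict 28, frames {57,27,25,11}
25: hit
11: hit
25: hit

{11, 25, 27, 57}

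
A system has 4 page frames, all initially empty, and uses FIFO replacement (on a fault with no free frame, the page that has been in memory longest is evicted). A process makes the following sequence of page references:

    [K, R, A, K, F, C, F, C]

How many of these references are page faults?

K -> miss, frames {K}
R -> miss, frames {K,R}
A -> miss, frames {K,R,A}
K -> hit
F -> miss, frames {K,R,A,F}
C -> miss, evict K, frames {R,A,F,C}
F -> hit
C -> hit
Page faults: 5.

5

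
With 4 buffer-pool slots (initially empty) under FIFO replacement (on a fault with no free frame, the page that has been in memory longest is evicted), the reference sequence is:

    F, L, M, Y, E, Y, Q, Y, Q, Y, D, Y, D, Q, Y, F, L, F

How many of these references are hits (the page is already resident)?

9

F -> fault, frames [F]
L -> fault, frames [F, L]
M -> fault, frames [F, L, M]
Y -> fault, frames [F, L, M, Y]
E -> fault, evict F, frames [L, M, Y, E]
Y -> hit
Q -> fault, evict L, frames [M, Y, E, Q]
Y -> hit
Q -> hit
Y -> hit
D -> fault, evict M, frames [Y, E, Q, D]
Y -> hit
D -> hit
Q -> hit
Y -> hit
F -> fault, evict Y, frames [E, Q, D, F]
L -> fault, evict E, frames [Q, D, F, L]
F -> hit
Hits: 9.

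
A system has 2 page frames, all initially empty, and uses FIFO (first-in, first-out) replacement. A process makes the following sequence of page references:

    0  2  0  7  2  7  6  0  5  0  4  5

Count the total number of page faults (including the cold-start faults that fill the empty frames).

0 → miss, frames {0}
2 → miss, frames {0,2}
0 → hit
7 → miss, evict 0, frames {2,7}
2 → hit
7 → hit
6 → miss, evict 2, frames {7,6}
0 → miss, evict 7, frames {6,0}
5 → miss, evict 6, frames {0,5}
0 → hit
4 → miss, evict 0, frames {5,4}
5 → hit
Page faults: 7.

7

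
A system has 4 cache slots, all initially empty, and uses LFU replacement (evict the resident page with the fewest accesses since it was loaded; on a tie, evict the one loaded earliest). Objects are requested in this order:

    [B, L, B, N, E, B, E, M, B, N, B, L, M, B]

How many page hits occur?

B → fault, frames {B}
L → fault, frames {B,L}
B → hit
N → fault, frames {B,L,N}
E → fault, frames {B,L,N,E}
B → hit
E → hit
M → fault, evict L, frames {B,N,E,M}
B → hit
N → hit
B → hit
L → fault, evict M, frames {B,N,E,L}
M → fault, evict L, frames {B,N,E,M}
B → hit
Hits: 7.

7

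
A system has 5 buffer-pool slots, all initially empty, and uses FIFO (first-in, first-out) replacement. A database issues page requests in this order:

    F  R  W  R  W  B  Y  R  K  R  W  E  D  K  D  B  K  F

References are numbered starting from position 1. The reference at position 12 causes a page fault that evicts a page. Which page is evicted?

pos 1: F -> miss, frames (F)
pos 2: R -> miss, frames (F R)
pos 3: W -> miss, frames (F R W)
pos 4: R -> hit
pos 5: W -> hit
pos 6: B -> miss, frames (F R W B)
pos 7: Y -> miss, frames (F R W B Y)
pos 8: R -> hit
pos 9: K -> miss, evict F, frames (R W B Y K)
pos 10: R -> hit
pos 11: W -> hit
pos 12: E -> miss, evict R, frames (W B Y K E)
At position 12, page R is evicted.

R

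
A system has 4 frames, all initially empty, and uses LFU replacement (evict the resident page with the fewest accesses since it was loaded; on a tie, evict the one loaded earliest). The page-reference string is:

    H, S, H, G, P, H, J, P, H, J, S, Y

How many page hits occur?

5

H → fault, frames (H)
S → fault, frames (H S)
H → hit
G → fault, frames (H S G)
P → fault, frames (H S G P)
H → hit
J → fault, evict S, frames (H G P J)
P → hit
H → hit
J → hit
S → fault, evict G, frames (H P J S)
Y → fault, evict S, frames (H P J Y)
Hits: 5.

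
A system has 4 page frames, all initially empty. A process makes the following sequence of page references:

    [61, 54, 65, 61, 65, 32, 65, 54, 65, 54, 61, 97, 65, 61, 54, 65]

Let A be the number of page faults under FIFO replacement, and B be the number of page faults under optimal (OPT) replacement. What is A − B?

3

Under FIFO: F F F . . F . . . . . F . F F F → 8 faults.
Under OPT: F F F . . F . . . . . F . . . . → 5 faults.
A − B = 8 − 5 = 3.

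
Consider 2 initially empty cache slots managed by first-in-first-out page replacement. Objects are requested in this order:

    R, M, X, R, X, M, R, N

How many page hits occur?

R → miss, frames [R]
M → miss, frames [R, M]
X → miss, evict R, frames [M, X]
R → miss, evict M, frames [X, R]
X → hit
M → miss, evict X, frames [R, M]
R → hit
N → miss, evict R, frames [M, N]
Hits: 2.

2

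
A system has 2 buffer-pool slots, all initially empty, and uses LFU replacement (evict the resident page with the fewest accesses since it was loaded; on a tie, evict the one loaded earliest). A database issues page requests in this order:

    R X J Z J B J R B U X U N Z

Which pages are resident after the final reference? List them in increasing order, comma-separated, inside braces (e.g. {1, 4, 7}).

{J, Z}

R: miss, frames [R]
X: miss, frames [R, X]
J: miss, evict R, frames [X, J]
Z: miss, evict X, frames [J, Z]
J: hit
B: miss, evict Z, frames [J, B]
J: hit
R: miss, evict B, frames [J, R]
B: miss, evict R, frames [J, B]
U: miss, evict B, frames [J, U]
X: miss, evict U, frames [J, X]
U: miss, evict X, frames [J, U]
N: miss, evict U, frames [J, N]
Z: miss, evict N, frames [J, Z]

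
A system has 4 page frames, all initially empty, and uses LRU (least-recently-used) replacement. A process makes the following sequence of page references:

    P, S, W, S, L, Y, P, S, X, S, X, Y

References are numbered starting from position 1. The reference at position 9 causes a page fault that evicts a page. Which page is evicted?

pos 1: P → miss, frames [P]
pos 2: S → miss, frames [P, S]
pos 3: W → miss, frames [P, S, W]
pos 4: S → hit
pos 5: L → miss, frames [P, W, S, L]
pos 6: Y → miss, evict P, frames [W, S, L, Y]
pos 7: P → miss, evict W, frames [S, L, Y, P]
pos 8: S → hit
pos 9: X → miss, evict L, frames [Y, P, S, X]
At position 9, page L is evicted.

L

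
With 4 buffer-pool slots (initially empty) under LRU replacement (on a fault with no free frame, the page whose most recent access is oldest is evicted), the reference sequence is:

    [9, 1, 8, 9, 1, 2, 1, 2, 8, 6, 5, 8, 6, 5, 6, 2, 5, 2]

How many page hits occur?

9: fault, frames (9)
1: fault, frames (9 1)
8: fault, frames (9 1 8)
9: hit
1: hit
2: fault, frames (8 9 1 2)
1: hit
2: hit
8: hit
6: fault, evict 9, frames (1 2 8 6)
5: fault, evict 1, frames (2 8 6 5)
8: hit
6: hit
5: hit
6: hit
2: hit
5: hit
2: hit
Hits: 12.

12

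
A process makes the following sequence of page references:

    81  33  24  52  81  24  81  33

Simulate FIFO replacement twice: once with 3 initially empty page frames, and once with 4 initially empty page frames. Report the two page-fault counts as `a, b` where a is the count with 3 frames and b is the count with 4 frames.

3 frames: F F F F F . . F → 6 faults.
4 frames: F F F F . . . . → 4 faults.
4 < 6: adding a frame reduced faults, as is typical.

6, 4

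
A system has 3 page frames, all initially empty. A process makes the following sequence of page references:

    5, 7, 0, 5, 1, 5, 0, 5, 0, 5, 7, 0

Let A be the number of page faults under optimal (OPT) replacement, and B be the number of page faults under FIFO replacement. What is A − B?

-2

Under OPT: F F F . F . . . . . F . → 5 faults.
Under FIFO: F F F . F F . . . . F F → 7 faults.
A − B = 5 − 7 = -2.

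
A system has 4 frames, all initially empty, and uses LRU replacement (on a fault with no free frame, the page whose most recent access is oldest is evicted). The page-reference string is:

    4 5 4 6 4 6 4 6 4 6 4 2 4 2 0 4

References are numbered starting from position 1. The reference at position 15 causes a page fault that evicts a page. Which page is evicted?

pos 1: 4: miss, frames {4}
pos 2: 5: miss, frames {4,5}
pos 3: 4: hit
pos 4: 6: miss, frames {5,4,6}
pos 5: 4: hit
pos 6: 6: hit
pos 7: 4: hit
pos 8: 6: hit
pos 9: 4: hit
pos 10: 6: hit
pos 11: 4: hit
pos 12: 2: miss, frames {5,6,4,2}
pos 13: 4: hit
pos 14: 2: hit
pos 15: 0: miss, evict 5, frames {6,4,2,0}
At position 15, page 5 is evicted.

5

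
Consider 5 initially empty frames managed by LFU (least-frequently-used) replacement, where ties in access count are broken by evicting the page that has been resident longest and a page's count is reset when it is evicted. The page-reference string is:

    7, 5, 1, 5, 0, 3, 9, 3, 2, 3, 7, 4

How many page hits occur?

7: fault, frames (7)
5: fault, frames (7 5)
1: fault, frames (7 5 1)
5: hit
0: fault, frames (7 5 1 0)
3: fault, frames (7 5 1 0 3)
9: fault, evict 7, frames (5 1 0 3 9)
3: hit
2: fault, evict 1, frames (5 0 3 9 2)
3: hit
7: fault, evict 0, frames (5 3 9 2 7)
4: fault, evict 9, frames (5 3 2 7 4)
Hits: 3.

3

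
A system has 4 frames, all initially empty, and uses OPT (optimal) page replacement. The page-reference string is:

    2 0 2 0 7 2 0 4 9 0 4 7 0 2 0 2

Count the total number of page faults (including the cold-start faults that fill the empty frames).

2: fault, frames [2]
0: fault, frames [2, 0]
2: hit
0: hit
7: fault, frames [2, 0, 7]
2: hit
0: hit
4: fault, frames [2, 0, 7, 4]
9: fault, evict 2, frames [0, 7, 4, 9]
0: hit
4: hit
7: hit
0: hit
2: fault, evict 9, frames [0, 7, 4, 2]
0: hit
2: hit
Page faults: 6.

6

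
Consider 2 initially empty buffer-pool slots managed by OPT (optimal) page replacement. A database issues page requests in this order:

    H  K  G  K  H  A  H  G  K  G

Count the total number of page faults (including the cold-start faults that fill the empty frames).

H → fault, frames {H}
K → fault, frames {H,K}
G → fault, evict H, frames {K,G}
K → hit
H → fault, evict K, frames {G,H}
A → fault, evict G, frames {H,A}
H → hit
G → fault, evict A, frames {H,G}
K → fault, evict H, frames {G,K}
G → hit
Page faults: 7.

7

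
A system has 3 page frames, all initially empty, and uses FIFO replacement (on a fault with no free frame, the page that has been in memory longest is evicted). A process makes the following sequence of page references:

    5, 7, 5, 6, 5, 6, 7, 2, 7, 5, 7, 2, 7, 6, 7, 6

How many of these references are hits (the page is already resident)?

5 → fault, frames {5}
7 → fault, frames {5,7}
5 → hit
6 → fault, frames {5,7,6}
5 → hit
6 → hit
7 → hit
2 → fault, evict 5, frames {7,6,2}
7 → hit
5 → fault, evict 7, frames {6,2,5}
7 → fault, evict 6, frames {2,5,7}
2 → hit
7 → hit
6 → fault, evict 2, frames {5,7,6}
7 → hit
6 → hit
Hits: 9.

9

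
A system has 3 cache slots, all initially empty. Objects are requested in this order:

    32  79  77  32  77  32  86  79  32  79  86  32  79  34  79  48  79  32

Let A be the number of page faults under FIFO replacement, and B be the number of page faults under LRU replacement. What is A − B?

Under FIFO: F F F . . . F . F F . . . F . F . F → 9 faults.
Under LRU: F F F . . . F F . . . . . F . F . F → 8 faults.
A − B = 9 − 8 = 1.

1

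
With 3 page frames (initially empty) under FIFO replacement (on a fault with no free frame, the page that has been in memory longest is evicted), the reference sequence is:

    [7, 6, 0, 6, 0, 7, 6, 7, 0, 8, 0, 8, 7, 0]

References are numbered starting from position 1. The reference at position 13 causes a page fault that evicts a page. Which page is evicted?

6

pos 1: 7 -> miss, frames (7)
pos 2: 6 -> miss, frames (7 6)
pos 3: 0 -> miss, frames (7 6 0)
pos 4: 6 -> hit
pos 5: 0 -> hit
pos 6: 7 -> hit
pos 7: 6 -> hit
pos 8: 7 -> hit
pos 9: 0 -> hit
pos 10: 8 -> miss, evict 7, frames (6 0 8)
pos 11: 0 -> hit
pos 12: 8 -> hit
pos 13: 7 -> miss, evict 6, frames (0 8 7)
At position 13, page 6 is evicted.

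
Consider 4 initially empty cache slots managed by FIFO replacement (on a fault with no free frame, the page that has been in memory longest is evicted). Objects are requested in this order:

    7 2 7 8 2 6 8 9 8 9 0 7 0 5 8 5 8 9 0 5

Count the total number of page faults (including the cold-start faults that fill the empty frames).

7 → miss, frames [7]
2 → miss, frames [7, 2]
7 → hit
8 → miss, frames [7, 2, 8]
2 → hit
6 → miss, frames [7, 2, 8, 6]
8 → hit
9 → miss, evict 7, frames [2, 8, 6, 9]
8 → hit
9 → hit
0 → miss, evict 2, frames [8, 6, 9, 0]
7 → miss, evict 8, frames [6, 9, 0, 7]
0 → hit
5 → miss, evict 6, frames [9, 0, 7, 5]
8 → miss, evict 9, frames [0, 7, 5, 8]
5 → hit
8 → hit
9 → miss, evict 0, frames [7, 5, 8, 9]
0 → miss, evict 7, frames [5, 8, 9, 0]
5 → hit
Page faults: 11.

11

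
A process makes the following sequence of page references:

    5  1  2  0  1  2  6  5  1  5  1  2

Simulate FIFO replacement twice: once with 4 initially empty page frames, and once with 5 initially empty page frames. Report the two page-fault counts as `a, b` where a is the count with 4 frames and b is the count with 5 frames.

8, 5

4 frames: F F F F . . F F F . . F → 8 faults.
5 frames: F F F F . . F . . . . . → 5 faults.
5 < 8: adding a frame reduced faults, as is typical.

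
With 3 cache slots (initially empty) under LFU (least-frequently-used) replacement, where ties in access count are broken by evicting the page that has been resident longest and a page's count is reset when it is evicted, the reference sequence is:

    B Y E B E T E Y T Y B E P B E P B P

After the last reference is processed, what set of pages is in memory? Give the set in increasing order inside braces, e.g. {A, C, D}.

B -> miss, frames {B}
Y -> miss, frames {B,Y}
E -> miss, frames {B,Y,E}
B -> hit
E -> hit
T -> miss, evict Y, frames {B,E,T}
E -> hit
Y -> miss, evict T, frames {B,E,Y}
T -> miss, evict Y, frames {B,E,T}
Y -> miss, evict T, frames {B,E,Y}
B -> hit
E -> hit
P -> miss, evict Y, frames {B,E,P}
B -> hit
E -> hit
P -> hit
B -> hit
P -> hit

{B, E, P}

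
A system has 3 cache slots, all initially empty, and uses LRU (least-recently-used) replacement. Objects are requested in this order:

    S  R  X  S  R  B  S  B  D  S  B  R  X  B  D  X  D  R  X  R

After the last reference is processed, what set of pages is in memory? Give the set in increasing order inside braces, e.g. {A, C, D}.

S -> fault, frames [S]
R -> fault, frames [S, R]
X -> fault, frames [S, R, X]
S -> hit
R -> hit
B -> fault, evict X, frames [S, R, B]
S -> hit
B -> hit
D -> fault, evict R, frames [S, B, D]
S -> hit
B -> hit
R -> fault, evict D, frames [S, B, R]
X -> fault, evict S, frames [B, R, X]
B -> hit
D -> fault, evict R, frames [X, B, D]
X -> hit
D -> hit
R -> fault, evict B, frames [X, D, R]
X -> hit
R -> hit

{D, R, X}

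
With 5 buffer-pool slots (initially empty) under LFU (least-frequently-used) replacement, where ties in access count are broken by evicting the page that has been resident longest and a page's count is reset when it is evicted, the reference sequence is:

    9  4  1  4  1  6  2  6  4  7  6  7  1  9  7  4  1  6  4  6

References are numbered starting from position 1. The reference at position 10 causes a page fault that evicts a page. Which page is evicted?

9

pos 1: 9 -> fault, frames [9]
pos 2: 4 -> fault, frames [9, 4]
pos 3: 1 -> fault, frames [9, 4, 1]
pos 4: 4 -> hit
pos 5: 1 -> hit
pos 6: 6 -> fault, frames [9, 4, 1, 6]
pos 7: 2 -> fault, frames [9, 4, 1, 6, 2]
pos 8: 6 -> hit
pos 9: 4 -> hit
pos 10: 7 -> fault, evict 9, frames [4, 1, 6, 2, 7]
At position 10, page 9 is evicted.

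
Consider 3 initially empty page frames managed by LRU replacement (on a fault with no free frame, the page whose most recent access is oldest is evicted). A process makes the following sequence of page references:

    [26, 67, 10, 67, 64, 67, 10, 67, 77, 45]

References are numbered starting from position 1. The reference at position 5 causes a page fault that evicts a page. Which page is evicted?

pos 1: 26 -> fault, frames {26}
pos 2: 67 -> fault, frames {26,67}
pos 3: 10 -> fault, frames {26,67,10}
pos 4: 67 -> hit
pos 5: 64 -> fault, evict 26, frames {10,67,64}
At position 5, page 26 is evicted.

26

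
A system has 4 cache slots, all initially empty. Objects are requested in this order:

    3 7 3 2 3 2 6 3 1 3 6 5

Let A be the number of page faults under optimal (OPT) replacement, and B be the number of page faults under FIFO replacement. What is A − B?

-1

Under OPT: F F . F . . F . F . . F → 6 faults.
Under FIFO: F F . F . . F . F F . F → 7 faults.
A − B = 6 − 7 = -1.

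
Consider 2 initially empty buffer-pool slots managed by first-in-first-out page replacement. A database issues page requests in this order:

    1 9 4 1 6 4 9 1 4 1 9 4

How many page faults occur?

1 → fault, frames {1}
9 → fault, frames {1,9}
4 → fault, evict 1, frames {9,4}
1 → fault, evict 9, frames {4,1}
6 → fault, evict 4, frames {1,6}
4 → fault, evict 1, frames {6,4}
9 → fault, evict 6, frames {4,9}
1 → fault, evict 4, frames {9,1}
4 → fault, evict 9, frames {1,4}
1 → hit
9 → fault, evict 1, frames {4,9}
4 → hit
Page faults: 10.

10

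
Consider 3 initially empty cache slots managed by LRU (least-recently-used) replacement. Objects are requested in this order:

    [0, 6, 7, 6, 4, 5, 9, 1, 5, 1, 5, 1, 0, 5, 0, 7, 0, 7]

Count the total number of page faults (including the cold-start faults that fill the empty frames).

9

0 -> fault, frames (0)
6 -> fault, frames (0 6)
7 -> fault, frames (0 6 7)
6 -> hit
4 -> fault, evict 0, frames (7 6 4)
5 -> fault, evict 7, frames (6 4 5)
9 -> fault, evict 6, frames (4 5 9)
1 -> fault, evict 4, frames (5 9 1)
5 -> hit
1 -> hit
5 -> hit
1 -> hit
0 -> fault, evict 9, frames (5 1 0)
5 -> hit
0 -> hit
7 -> fault, evict 1, frames (5 0 7)
0 -> hit
7 -> hit
Page faults: 9.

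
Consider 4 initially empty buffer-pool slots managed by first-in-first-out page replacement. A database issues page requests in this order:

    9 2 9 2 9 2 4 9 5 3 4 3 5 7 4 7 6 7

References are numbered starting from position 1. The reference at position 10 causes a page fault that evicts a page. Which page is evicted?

pos 1: 9 -> fault, frames (9)
pos 2: 2 -> fault, frames (9 2)
pos 3: 9 -> hit
pos 4: 2 -> hit
pos 5: 9 -> hit
pos 6: 2 -> hit
pos 7: 4 -> fault, frames (9 2 4)
pos 8: 9 -> hit
pos 9: 5 -> fault, frames (9 2 4 5)
pos 10: 3 -> fault, evict 9, frames (2 4 5 3)
At position 10, page 9 is evicted.

9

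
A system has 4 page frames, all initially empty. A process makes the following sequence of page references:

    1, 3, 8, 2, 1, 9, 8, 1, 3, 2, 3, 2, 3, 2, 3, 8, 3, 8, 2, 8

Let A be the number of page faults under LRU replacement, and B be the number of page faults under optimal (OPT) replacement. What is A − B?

1

Under LRU: F F F F . F . . F F . . . . . . . . . . → 7 faults.
Under OPT: F F F F . F . . . F . . . . . . . . . . → 6 faults.
A − B = 7 − 6 = 1.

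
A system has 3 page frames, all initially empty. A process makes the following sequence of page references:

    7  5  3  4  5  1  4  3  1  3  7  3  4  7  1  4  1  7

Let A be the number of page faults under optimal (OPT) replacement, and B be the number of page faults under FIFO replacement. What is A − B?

Under OPT: F F F F . F . . . . F . . . F . . . → 7 faults.
Under FIFO: F F F F . F . . . . F F F . F . . F → 10 faults.
A − B = 7 − 10 = -3.

-3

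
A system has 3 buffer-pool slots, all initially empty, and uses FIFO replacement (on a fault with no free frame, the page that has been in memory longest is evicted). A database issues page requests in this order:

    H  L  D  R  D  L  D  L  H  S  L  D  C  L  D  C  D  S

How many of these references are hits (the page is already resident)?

H -> miss, frames {H}
L -> miss, frames {H,L}
D -> miss, frames {H,L,D}
R -> miss, evict H, frames {L,D,R}
D -> hit
L -> hit
D -> hit
L -> hit
H -> miss, evict L, frames {D,R,H}
S -> miss, evict D, frames {R,H,S}
L -> miss, evict R, frames {H,S,L}
D -> miss, evict H, frames {S,L,D}
C -> miss, evict S, frames {L,D,C}
L -> hit
D -> hit
C -> hit
D -> hit
S -> miss, evict L, frames {D,C,S}
Hits: 8.

8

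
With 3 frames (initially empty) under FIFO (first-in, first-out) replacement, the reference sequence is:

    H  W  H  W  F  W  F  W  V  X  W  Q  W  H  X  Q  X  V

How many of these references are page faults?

10

H → fault, frames {H}
W → fault, frames {H,W}
H → hit
W → hit
F → fault, frames {H,W,F}
W → hit
F → hit
W → hit
V → fault, evict H, frames {W,F,V}
X → fault, evict W, frames {F,V,X}
W → fault, evict F, frames {V,X,W}
Q → fault, evict V, frames {X,W,Q}
W → hit
H → fault, evict X, frames {W,Q,H}
X → fault, evict W, frames {Q,H,X}
Q → hit
X → hit
V → fault, evict Q, frames {H,X,V}
Page faults: 10.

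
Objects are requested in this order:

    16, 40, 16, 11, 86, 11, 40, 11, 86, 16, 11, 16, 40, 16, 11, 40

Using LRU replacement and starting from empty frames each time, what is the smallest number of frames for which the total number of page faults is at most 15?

f=1: 16 faults
f=2: 11 faults
f=3: 7 faults
f=4: 4 faults
Smallest f with faults ≤ 15 is 2.

2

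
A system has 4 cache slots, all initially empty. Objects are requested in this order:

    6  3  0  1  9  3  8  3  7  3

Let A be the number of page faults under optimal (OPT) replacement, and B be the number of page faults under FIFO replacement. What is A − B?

-1

Under OPT: F F F F F . F . F . → 7 faults.
Under FIFO: F F F F F . F F F . → 8 faults.
A − B = 7 − 8 = -1.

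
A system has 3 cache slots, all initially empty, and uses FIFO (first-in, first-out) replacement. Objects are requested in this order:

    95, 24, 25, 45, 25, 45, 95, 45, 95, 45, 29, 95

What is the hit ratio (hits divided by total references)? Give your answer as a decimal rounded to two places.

0.50

95: miss, frames [95]
24: miss, frames [95, 24]
25: miss, frames [95, 24, 25]
45: miss, evict 95, frames [24, 25, 45]
25: hit
45: hit
95: miss, evict 24, frames [25, 45, 95]
45: hit
95: hit
45: hit
29: miss, evict 25, frames [45, 95, 29]
95: hit
Hits: 6 of 12 references → 6/12 = 0.5000.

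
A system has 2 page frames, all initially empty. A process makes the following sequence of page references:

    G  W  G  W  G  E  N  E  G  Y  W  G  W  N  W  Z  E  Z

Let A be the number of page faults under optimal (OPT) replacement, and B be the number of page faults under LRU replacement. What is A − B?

Under OPT: F F . . . F F . F F F . . F . F F . → 10 faults.
Under LRU: F F . . . F F . F F F F . F . F F . → 11 faults.
A − B = 10 − 11 = -1.

-1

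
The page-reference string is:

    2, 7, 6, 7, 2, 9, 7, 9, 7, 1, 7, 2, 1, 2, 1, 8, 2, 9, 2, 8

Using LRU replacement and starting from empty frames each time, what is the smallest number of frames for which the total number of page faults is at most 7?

4

f=1: 20 faults
f=2: 13 faults
f=3: 8 faults
f=4: 7 faults
f=5: 6 faults
f=6: 6 faults
Smallest f with faults ≤ 7 is 4.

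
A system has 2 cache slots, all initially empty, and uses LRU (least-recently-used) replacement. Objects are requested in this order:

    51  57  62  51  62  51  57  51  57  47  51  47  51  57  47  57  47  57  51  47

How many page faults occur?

51: fault, frames [51]
57: fault, frames [51, 57]
62: fault, evict 51, frames [57, 62]
51: fault, evict 57, frames [62, 51]
62: hit
51: hit
57: fault, evict 62, frames [51, 57]
51: hit
57: hit
47: fault, evict 51, frames [57, 47]
51: fault, evict 57, frames [47, 51]
47: hit
51: hit
57: fault, evict 47, frames [51, 57]
47: fault, evict 51, frames [57, 47]
57: hit
47: hit
57: hit
51: fault, evict 47, frames [57, 51]
47: fault, evict 57, frames [51, 47]
Page faults: 11.

11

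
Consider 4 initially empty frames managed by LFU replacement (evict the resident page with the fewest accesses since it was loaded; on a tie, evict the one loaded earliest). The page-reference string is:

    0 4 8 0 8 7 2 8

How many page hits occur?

0: fault, frames {0}
4: fault, frames {0,4}
8: fault, frames {0,4,8}
0: hit
8: hit
7: fault, frames {0,4,8,7}
2: fault, evict 4, frames {0,8,7,2}
8: hit
Hits: 3.

3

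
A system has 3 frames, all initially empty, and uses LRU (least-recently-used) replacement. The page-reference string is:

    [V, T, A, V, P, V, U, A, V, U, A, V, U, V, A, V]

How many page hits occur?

10

V: miss, frames [V]
T: miss, frames [V, T]
A: miss, frames [V, T, A]
V: hit
P: miss, evict T, frames [A, V, P]
V: hit
U: miss, evict A, frames [P, V, U]
A: miss, evict P, frames [V, U, A]
V: hit
U: hit
A: hit
V: hit
U: hit
V: hit
A: hit
V: hit
Hits: 10.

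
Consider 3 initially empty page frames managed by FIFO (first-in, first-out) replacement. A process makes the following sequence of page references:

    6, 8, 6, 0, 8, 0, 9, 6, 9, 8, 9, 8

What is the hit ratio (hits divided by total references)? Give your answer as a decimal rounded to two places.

0.50

6: fault, frames (6)
8: fault, frames (6 8)
6: hit
0: fault, frames (6 8 0)
8: hit
0: hit
9: fault, evict 6, frames (8 0 9)
6: fault, evict 8, frames (0 9 6)
9: hit
8: fault, evict 0, frames (9 6 8)
9: hit
8: hit
Hits: 6 of 12 references → 6/12 = 0.5000.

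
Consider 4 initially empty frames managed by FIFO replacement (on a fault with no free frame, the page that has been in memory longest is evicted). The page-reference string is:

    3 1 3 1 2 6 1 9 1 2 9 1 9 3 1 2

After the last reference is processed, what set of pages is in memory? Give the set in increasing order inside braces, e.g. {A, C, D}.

3 -> miss, frames {3}
1 -> miss, frames {3,1}
3 -> hit
1 -> hit
2 -> miss, frames {3,1,2}
6 -> miss, frames {3,1,2,6}
1 -> hit
9 -> miss, evict 3, frames {1,2,6,9}
1 -> hit
2 -> hit
9 -> hit
1 -> hit
9 -> hit
3 -> miss, evict 1, frames {2,6,9,3}
1 -> miss, evict 2, frames {6,9,3,1}
2 -> miss, evict 6, frames {9,3,1,2}

{1, 2, 3, 9}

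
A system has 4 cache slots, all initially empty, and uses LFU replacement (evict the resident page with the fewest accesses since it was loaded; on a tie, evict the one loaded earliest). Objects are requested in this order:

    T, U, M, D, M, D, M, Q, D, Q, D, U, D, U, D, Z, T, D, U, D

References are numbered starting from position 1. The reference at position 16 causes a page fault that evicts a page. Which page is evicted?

Q

pos 1: T -> miss, frames {T}
pos 2: U -> miss, frames {T,U}
pos 3: M -> miss, frames {T,U,M}
pos 4: D -> miss, frames {T,U,M,D}
pos 5: M -> hit
pos 6: D -> hit
pos 7: M -> hit
pos 8: Q -> miss, evict T, frames {U,M,D,Q}
pos 9: D -> hit
pos 10: Q -> hit
pos 11: D -> hit
pos 12: U -> hit
pos 13: D -> hit
pos 14: U -> hit
pos 15: D -> hit
pos 16: Z -> miss, evict Q, frames {U,M,D,Z}
At position 16, page Q is evicted.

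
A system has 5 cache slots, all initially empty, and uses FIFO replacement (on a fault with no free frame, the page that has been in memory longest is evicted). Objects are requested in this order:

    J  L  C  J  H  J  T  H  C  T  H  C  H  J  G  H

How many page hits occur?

J: fault, frames (J)
L: fault, frames (J L)
C: fault, frames (J L C)
J: hit
H: fault, frames (J L C H)
J: hit
T: fault, frames (J L C H T)
H: hit
C: hit
T: hit
H: hit
C: hit
H: hit
J: hit
G: fault, evict J, frames (L C H T G)
H: hit
Hits: 10.

10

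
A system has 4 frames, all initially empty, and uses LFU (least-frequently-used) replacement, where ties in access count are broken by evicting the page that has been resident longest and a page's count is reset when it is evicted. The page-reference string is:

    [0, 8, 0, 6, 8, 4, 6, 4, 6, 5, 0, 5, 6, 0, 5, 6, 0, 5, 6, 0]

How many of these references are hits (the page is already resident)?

0 -> fault, frames {0}
8 -> fault, frames {0,8}
0 -> hit
6 -> fault, frames {0,8,6}
8 -> hit
4 -> fault, frames {0,8,6,4}
6 -> hit
4 -> hit
6 -> hit
5 -> fault, evict 0, frames {8,6,4,5}
0 -> fault, evict 5, frames {8,6,4,0}
5 -> fault, evict 0, frames {8,6,4,5}
6 -> hit
0 -> fault, evict 5, frames {8,6,4,0}
5 -> fault, evict 0, frames {8,6,4,5}
6 -> hit
0 -> fault, evict 5, frames {8,6,4,0}
5 -> fault, evict 0, frames {8,6,4,5}
6 -> hit
0 -> fault, evict 5, frames {8,6,4,0}
Hits: 8.

8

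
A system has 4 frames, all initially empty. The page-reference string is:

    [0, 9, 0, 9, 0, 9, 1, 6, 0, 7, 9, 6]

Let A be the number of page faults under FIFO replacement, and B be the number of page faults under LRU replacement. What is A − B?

Under FIFO: F F . . . . F F . F . . → 5 faults.
Under LRU: F F . . . . F F . F F . → 6 faults.
A − B = 5 − 6 = -1.

-1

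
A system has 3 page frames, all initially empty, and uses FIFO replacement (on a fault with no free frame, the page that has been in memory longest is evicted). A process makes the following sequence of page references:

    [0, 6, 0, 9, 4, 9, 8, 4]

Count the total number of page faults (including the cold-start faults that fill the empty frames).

0 -> fault, frames [0]
6 -> fault, frames [0, 6]
0 -> hit
9 -> fault, frames [0, 6, 9]
4 -> fault, evict 0, frames [6, 9, 4]
9 -> hit
8 -> fault, evict 6, frames [9, 4, 8]
4 -> hit
Page faults: 5.

5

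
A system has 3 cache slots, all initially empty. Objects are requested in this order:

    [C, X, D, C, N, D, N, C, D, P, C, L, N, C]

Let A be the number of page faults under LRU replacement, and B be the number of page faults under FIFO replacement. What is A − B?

Under LRU: F F F . F . . . . F . F F . → 7 faults.
Under FIFO: F F F . F . . F . F . F F F → 9 faults.
A − B = 7 − 9 = -2.

-2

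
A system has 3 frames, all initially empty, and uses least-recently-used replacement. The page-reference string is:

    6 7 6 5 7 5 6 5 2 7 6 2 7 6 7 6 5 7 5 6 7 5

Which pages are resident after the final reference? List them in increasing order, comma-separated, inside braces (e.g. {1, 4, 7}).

6: fault, frames (6)
7: fault, frames (6 7)
6: hit
5: fault, frames (7 6 5)
7: hit
5: hit
6: hit
5: hit
2: fault, evict 7, frames (6 5 2)
7: fault, evict 6, frames (5 2 7)
6: fault, evict 5, frames (2 7 6)
2: hit
7: hit
6: hit
7: hit
6: hit
5: fault, evict 2, frames (7 6 5)
7: hit
5: hit
6: hit
7: hit
5: hit

{5, 6, 7}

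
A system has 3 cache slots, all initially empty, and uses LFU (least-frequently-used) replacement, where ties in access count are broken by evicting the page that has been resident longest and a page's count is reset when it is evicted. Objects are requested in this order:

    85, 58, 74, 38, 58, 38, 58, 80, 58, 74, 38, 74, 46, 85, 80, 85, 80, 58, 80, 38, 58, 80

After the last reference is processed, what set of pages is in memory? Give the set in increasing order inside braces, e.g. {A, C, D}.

85: fault, frames (85)
58: fault, frames (85 58)
74: fault, frames (85 58 74)
38: fault, evict 85, frames (58 74 38)
58: hit
38: hit
58: hit
80: fault, evict 74, frames (58 38 80)
58: hit
74: fault, evict 80, frames (58 38 74)
38: hit
74: hit
46: fault, evict 74, frames (58 38 46)
85: fault, evict 46, frames (58 38 85)
80: fault, evict 85, frames (58 38 80)
85: fault, evict 80, frames (58 38 85)
80: fault, evict 85, frames (58 38 80)
58: hit
80: hit
38: hit
58: hit
80: hit

{38, 58, 80}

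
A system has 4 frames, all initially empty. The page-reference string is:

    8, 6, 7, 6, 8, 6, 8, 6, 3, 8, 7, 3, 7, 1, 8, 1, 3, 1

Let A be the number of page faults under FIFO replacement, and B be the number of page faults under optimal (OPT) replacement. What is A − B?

1

Under FIFO: F F F . . . . . F . . . . F F . . . → 6 faults.
Under OPT: F F F . . . . . F . . . . F . . . . → 5 faults.
A − B = 6 − 5 = 1.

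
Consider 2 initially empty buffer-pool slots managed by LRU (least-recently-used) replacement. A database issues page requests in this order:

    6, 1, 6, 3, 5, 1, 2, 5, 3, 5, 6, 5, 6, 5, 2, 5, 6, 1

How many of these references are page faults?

6: fault, frames (6)
1: fault, frames (6 1)
6: hit
3: fault, evict 1, frames (6 3)
5: fault, evict 6, frames (3 5)
1: fault, evict 3, frames (5 1)
2: fault, evict 5, frames (1 2)
5: fault, evict 1, frames (2 5)
3: fault, evict 2, frames (5 3)
5: hit
6: fault, evict 3, frames (5 6)
5: hit
6: hit
5: hit
2: fault, evict 6, frames (5 2)
5: hit
6: fault, evict 2, frames (5 6)
1: fault, evict 5, frames (6 1)
Page faults: 12.

12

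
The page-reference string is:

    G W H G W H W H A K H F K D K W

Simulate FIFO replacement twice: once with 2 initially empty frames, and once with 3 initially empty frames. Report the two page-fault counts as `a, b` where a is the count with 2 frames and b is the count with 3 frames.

13, 8

2 frames: F F F F F F . . F F F F F F . F → 13 faults.
3 frames: F F F . . . . . F F . F . F . F → 8 faults.
8 < 13: adding a frame reduced faults, as is typical.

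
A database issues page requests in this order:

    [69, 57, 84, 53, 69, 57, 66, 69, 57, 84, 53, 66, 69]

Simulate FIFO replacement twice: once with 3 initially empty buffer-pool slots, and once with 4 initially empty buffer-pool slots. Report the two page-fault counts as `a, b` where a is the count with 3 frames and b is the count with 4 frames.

10, 11

3 frames: F F F F F F F . . F F . F → 10 faults.
4 frames: F F F F . . F F F F F F F → 11 faults.
11 > 10: adding a frame increased faults — Belady's anomaly.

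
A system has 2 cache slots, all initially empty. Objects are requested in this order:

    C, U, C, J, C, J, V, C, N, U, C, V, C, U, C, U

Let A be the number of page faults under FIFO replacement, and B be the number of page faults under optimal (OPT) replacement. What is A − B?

Under FIFO: F F . F F . F . F F F F . F F . → 11 faults.
Under OPT: F F . F . . F . F F . F . F . . → 8 faults.
A − B = 11 − 8 = 3.

3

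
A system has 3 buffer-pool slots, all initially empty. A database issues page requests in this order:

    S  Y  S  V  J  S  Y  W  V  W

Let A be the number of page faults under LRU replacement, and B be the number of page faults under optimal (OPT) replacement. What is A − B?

Under LRU: F F . F F . F F F . → 7 faults.
Under OPT: F F . F F . . F F . → 6 faults.
A − B = 7 − 6 = 1.

1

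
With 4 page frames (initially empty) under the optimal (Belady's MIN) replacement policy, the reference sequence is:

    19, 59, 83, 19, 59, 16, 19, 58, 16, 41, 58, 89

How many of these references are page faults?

19 → fault, frames (19)
59 → fault, frames (19 59)
83 → fault, frames (19 59 83)
19 → hit
59 → hit
16 → fault, frames (19 59 83 16)
19 → hit
58 → fault, evict 83, frames (19 59 16 58)
16 → hit
41 → fault, evict 16, frames (19 59 58 41)
58 → hit
89 → fault, evict 41, frames (19 59 58 89)
Page faults: 7.

7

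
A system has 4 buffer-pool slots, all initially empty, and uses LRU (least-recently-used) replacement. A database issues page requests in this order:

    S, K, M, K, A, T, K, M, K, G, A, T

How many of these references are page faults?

S → miss, frames [S]
K → miss, frames [S, K]
M → miss, frames [S, K, M]
K → hit
A → miss, frames [S, M, K, A]
T → miss, evict S, frames [M, K, A, T]
K → hit
M → hit
K → hit
G → miss, evict A, frames [T, M, K, G]
A → miss, evict T, frames [M, K, G, A]
T → miss, evict M, frames [K, G, A, T]
Page faults: 8.

8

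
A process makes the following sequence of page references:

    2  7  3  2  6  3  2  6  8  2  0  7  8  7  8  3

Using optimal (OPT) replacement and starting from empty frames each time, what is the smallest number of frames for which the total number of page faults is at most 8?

3

f=1: 16 faults
f=2: 9 faults
f=3: 7 faults
f=4: 6 faults
f=5: 6 faults
f=6: 6 faults
Smallest f with faults ≤ 8 is 3.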